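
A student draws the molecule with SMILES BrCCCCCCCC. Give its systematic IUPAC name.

1-bromooctane

The longest continuous carbon chain has 8 atoms, so the parent hydride is octane.
Choose the numbering such that the substituent locant set {1} is lower than {8} at the first point of difference.
That gives a bromo group at C-1.
The name is 1-bromooctane.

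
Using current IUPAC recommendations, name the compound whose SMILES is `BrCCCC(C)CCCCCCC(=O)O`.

The longest carbon chain that includes the –COOH group has 11 carbons, so the parent hydride is undecane.
The highest-priority functional group is a carboxylic acid (terminal –COOH), so the name ends in -oic acid.
Choose the numbering such that the carboxylic acid carbon is C-1 by definition.
This places a bromo group at C-11; a methyl group at C-8.
Prefixes are listed alphabetically: bromo, methyl.
The name is 11-bromo-8-methylundecanoic acid.

11-bromo-8-methylundecanoic acid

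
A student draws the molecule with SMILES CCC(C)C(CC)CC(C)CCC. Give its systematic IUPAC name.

The longest carbon chain is 9 atoms: the parent is nonane.
Number the chain so that the substituent locant set {3,4,6} is lower than {4,6,7} at the first point of difference.
With this numbering: an ethyl group at C-4; methyl groups at C-3 and C-6.
Substituent prefixes are cited in alphabetical order (multiplying prefixes like di-/tri- are ignored for ordering).
The name is 4-ethyl-3,6-dimethylnonane.

4-ethyl-3,6-dimethylnonane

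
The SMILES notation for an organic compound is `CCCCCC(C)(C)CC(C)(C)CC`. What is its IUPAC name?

The longest continuous carbon chain has 10 atoms, so the parent hydride is decane.
Number the chain so that the substituent locant set {3,3,5,5} is lower than {6,6,8,8} at the first point of difference.
That gives methyl groups at C-3 (×2) and C-5 (×2).
Assembling the pieces gives 3,3,5,5-tetramethyldecane.

3,3,5,5-tetramethyldecane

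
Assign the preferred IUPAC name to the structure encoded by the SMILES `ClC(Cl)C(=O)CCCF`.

1,1-dichloro-5-fluoropentan-2-one

The longest chain bearing the carbonyl is 5 carbons long (pentane).
A ketone (C=O on an internal carbon) is the principal characteristic group, giving the suffix -one.
The numbering direction is chosen so that numbering from this end puts the carbonyl group at C-2 rather than C-4.
With this numbering: the carbonyl at C-2; two chloro groups at C-1; a fluoro group at C-5.
Prefixes are listed alphabetically: chloro, fluoro.
The name is 1,1-dichloro-5-fluoropentan-2-one.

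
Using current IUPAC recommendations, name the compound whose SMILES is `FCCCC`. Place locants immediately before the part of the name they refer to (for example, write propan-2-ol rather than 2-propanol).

The longest continuous carbon chain has 4 atoms, so the parent hydride is butane.
Choose the numbering such that the substituent locant set {1} is lower than {4} at the first point of difference.
This places a fluoro group at C-1.
Assembling the pieces gives 1-fluorobutane.

1-fluorobutane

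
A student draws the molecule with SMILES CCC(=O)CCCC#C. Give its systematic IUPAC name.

Counting along the main chain through the carbonyl and the multiple bond gives 8 carbons: the parent is octane.
A ketone (C=O on an internal carbon) is the principal characteristic group, giving the suffix -one.
There is one C≡C triple bond, indicated by the ending -yne.
Number the chain so that numbering from this end puts the carbonyl group at C-3 rather than C-6.
This places the carbonyl at C-3; the triple bond between C-7 and C-8.
Putting it together: oct-7-yn-3-one.

oct-7-yn-3-one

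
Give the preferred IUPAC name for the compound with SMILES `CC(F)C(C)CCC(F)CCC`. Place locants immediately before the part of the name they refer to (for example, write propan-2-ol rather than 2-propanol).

2,6-difluoro-3-methylnonane

The longest continuous carbon chain has 9 atoms, so the parent hydride is nonane.
Number the chain so that the substituent locant set {2,3,6} is lower than {4,7,8} at the first point of difference.
This places fluoro groups at C-2 and C-6; a methyl group at C-3.
Prefixes are listed alphabetically: fluoro, methyl.
Putting it together: 2,6-difluoro-3-methylnonane.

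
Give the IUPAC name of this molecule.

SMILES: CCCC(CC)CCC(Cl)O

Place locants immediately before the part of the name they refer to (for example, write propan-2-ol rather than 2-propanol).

1-chloro-4-ethylheptan-1-ol

The longest carbon chain that includes the –OH group has 7 carbons, so the parent hydride is heptane.
The highest-priority functional group is an alcohol (–OH), so the name ends in -ol.
The numbering direction is chosen so that numbering from this end puts the hydroxyl group at C-1 rather than C-7.
With this numbering: the hydroxyl at C-1; a chloro group at C-1; an ethyl group at C-4.
The substituents are ordered alphabetically, ignoring any di-/tri- multipliers.
The name is 1-chloro-4-ethylheptan-1-ol.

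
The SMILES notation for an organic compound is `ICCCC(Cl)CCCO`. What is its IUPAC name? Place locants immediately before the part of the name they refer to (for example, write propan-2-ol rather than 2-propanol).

Counting along the main chain through the –OH group gives 7 carbons: the parent is heptane.
The highest-priority functional group is an alcohol (–OH), so the name ends in -ol.
Number the chain so that numbering from this end puts the hydroxyl group at C-1 rather than C-7.
With this numbering: the hydroxyl at C-1; a chloro group at C-4; an iodo group at C-7.
Prefixes are listed alphabetically: chloro, iodo.
Putting it together: 4-chloro-7-iodoheptan-1-ol.

4-chloro-7-iodoheptan-1-ol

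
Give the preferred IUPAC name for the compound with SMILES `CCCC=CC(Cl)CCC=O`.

4-chloronon-5-enal

The longest chain bearing the –CHO group and the multiple bond is 9 carbons long (nonane).
The principal characteristic group is an aldehyde (terminal –CHO), named with the suffix -al.
A C=C double bond in the chain gives the infix -ene-.
Choose the numbering such that the aldehyde carbon is C-1 by definition.
This places the double bond between C-5 and C-6; a chloro group at C-4.
The name is 4-chloronon-5-enal.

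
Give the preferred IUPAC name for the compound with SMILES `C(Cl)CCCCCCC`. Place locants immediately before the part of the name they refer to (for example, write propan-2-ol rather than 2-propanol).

The longest continuous carbon chain has 8 atoms, so the parent hydride is octane.
The numbering direction is chosen so that the substituent locant set {1} is lower than {8} at the first point of difference.
With this numbering: a chloro group at C-1.
Putting it together: 1-chlorooctane.

1-chlorooctane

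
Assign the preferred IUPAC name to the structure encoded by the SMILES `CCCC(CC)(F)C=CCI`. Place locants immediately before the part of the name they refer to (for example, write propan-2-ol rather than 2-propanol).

The longest carbon chain that includes the multiple bond has 7 carbons, so the parent hydride is heptane.
The chain contains a C=C double bond, so the unsaturation ending is -ene.
Number the chain so that numbering from this end puts the double bond at C-2 rather than C-5.
That gives the double bond between C-2 and C-3; an ethyl group at C-4; a fluoro group at C-4; an iodo group at C-1.
Prefixes are listed alphabetically: ethyl, fluoro, iodo.
The name is 4-ethyl-4-fluoro-1-iodohept-2-ene.

4-ethyl-4-fluoro-1-iodohept-2-ene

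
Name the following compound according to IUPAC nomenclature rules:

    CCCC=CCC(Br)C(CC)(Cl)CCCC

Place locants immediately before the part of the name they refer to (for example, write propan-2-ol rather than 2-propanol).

7-bromo-8-chloro-8-ethyldodec-4-ene

The longest chain bearing the multiple bond is 12 carbons long (dodecane).
There is one C=C double bond, indicated by the ending -ene.
Choose the numbering such that numbering from this end puts the double bond at C-4 rather than C-8.
This places the double bond between C-4 and C-5; a bromo group at C-7; a chloro group at C-8; an ethyl group at C-8.
Substituent prefixes are cited in alphabetical order (multiplying prefixes like di-/tri- are ignored for ordering).
The name is 7-bromo-8-chloro-8-ethyldodec-4-ene.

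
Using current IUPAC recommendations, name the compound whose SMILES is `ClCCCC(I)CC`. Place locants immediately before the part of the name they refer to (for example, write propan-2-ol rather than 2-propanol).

The longest continuous carbon chain has 6 atoms, so the parent hydride is hexane.
The numbering direction is chosen so that the substituent locant set {1,4} is lower than {3,6} at the first point of difference.
This places a chloro group at C-1; an iodo group at C-4.
The substituents are ordered alphabetically, ignoring any di-/tri- multipliers.
Putting it together: 1-chloro-4-iodohexane.

1-chloro-4-iodohexane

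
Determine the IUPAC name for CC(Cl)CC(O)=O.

3-chlorobutanoic acid

Counting along the main chain through the –COOH group gives 4 carbons: the parent is butane.
The highest-priority functional group is a carboxylic acid (terminal –COOH), so the name ends in -oic acid.
Number the chain so that the carboxylic acid carbon is C-1 by definition.
With this numbering: a chloro group at C-3.
Assembling the pieces gives 3-chlorobutanoic acid.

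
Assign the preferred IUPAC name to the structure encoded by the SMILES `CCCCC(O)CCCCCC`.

The longest chain bearing the –OH group is 11 carbons long (undecane).
The principal characteristic group is an alcohol (–OH), named with the suffix -ol.
Choose the numbering such that numbering from this end puts the hydroxyl group at C-5 rather than C-7.
With this numbering: the hydroxyl at C-5.
Assembling the pieces gives undecan-5-ol.

undecan-5-ol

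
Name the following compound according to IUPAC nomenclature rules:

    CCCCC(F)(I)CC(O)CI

4-fluoro-1,4-diiodooctan-2-ol

The longest chain bearing the –OH group is 8 carbons long (octane).
An alcohol (–OH) is the principal characteristic group, giving the suffix -ol.
The numbering direction is chosen so that numbering from this end puts the hydroxyl group at C-2 rather than C-7.
This places the hydroxyl at C-2; a fluoro group at C-4; iodo groups at C-1 and C-4.
Prefixes are listed alphabetically: fluoro, iodo.
Assembling the pieces gives 4-fluoro-1,4-diiodooctan-2-ol.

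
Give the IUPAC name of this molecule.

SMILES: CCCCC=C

The longest chain bearing the multiple bond is 6 carbons long (hexane).
The chain contains a C=C double bond, so the unsaturation ending is -ene.
Choose the numbering such that numbering from this end puts the double bond at C-1 rather than C-5.
With this numbering: the double bond between C-1 and C-2.
Putting it together: hex-1-ene.

hex-1-ene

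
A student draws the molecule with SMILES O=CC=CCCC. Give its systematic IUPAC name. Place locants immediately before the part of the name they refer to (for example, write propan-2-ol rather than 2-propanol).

hex-2-enal

Counting along the main chain through the –CHO group and the multiple bond gives 6 carbons: the parent is hexane.
The highest-priority functional group is an aldehyde (terminal –CHO), so the name ends in -al.
A C=C double bond in the chain gives the infix -ene-.
Number the chain so that the aldehyde carbon is C-1 by definition.
That gives the double bond between C-2 and C-3.
Assembling the pieces gives hex-2-enal.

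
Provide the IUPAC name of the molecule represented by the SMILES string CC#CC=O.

Counting along the main chain through the –CHO group and the multiple bond gives 4 carbons: the parent is butane.
An aldehyde (terminal –CHO) is the principal characteristic group, giving the suffix -al.
There is one C≡C triple bond, indicated by the ending -yne.
The numbering direction is chosen so that the aldehyde carbon is C-1 by definition.
That gives the triple bond between C-2 and C-3.
The name is but-2-ynal.

but-2-ynal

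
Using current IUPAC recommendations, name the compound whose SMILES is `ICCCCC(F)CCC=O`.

Counting along the main chain through the –CHO group gives 8 carbons: the parent is octane.
The highest-priority functional group is an aldehyde (terminal –CHO), so the name ends in -al.
The numbering direction is chosen so that the aldehyde carbon is C-1 by definition.
That gives a fluoro group at C-4; an iodo group at C-8.
Substituent prefixes are cited in alphabetical order (multiplying prefixes like di-/tri- are ignored for ordering).
Assembling the pieces gives 4-fluoro-8-iodooctanal.

4-fluoro-8-iodooctanal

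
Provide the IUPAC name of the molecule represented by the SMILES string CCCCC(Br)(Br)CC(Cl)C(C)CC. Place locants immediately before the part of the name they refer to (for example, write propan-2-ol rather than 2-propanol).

6,6-dibromo-4-chloro-3-methyldecane

The longest continuous carbon chain has 10 atoms, so the parent hydride is decane.
The numbering direction is chosen so that the substituent locant set {3,4,6,6} is lower than {5,5,7,8} at the first point of difference.
That gives two bromo groups at C-6; a chloro group at C-4; a methyl group at C-3.
Substituent prefixes are cited in alphabetical order (multiplying prefixes like di-/tri- are ignored for ordering).
Assembling the pieces gives 6,6-dibromo-4-chloro-3-methyldecane.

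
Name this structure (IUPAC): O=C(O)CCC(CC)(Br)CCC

4-bromo-4-ethylheptanoic acid

The longest chain bearing the –COOH group is 7 carbons long (heptane).
The principal characteristic group is a carboxylic acid (terminal –COOH), named with the suffix -oic acid.
Choose the numbering such that the carboxylic acid carbon is C-1 by definition.
This places a bromo group at C-4; an ethyl group at C-4.
Substituent prefixes are cited in alphabetical order (multiplying prefixes like di-/tri- are ignored for ordering).
Assembling the pieces gives 4-bromo-4-ethylheptanoic acid.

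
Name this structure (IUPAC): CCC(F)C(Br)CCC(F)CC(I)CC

4-bromo-3,7-difluoro-9-iodoundecane

The longest carbon chain is 11 atoms: the parent is undecane.
The numbering direction is chosen so that the substituent locant set {3,4,7,9} is lower than {3,5,8,9} at the first point of difference.
This places a bromo group at C-4; fluoro groups at C-3 and C-7; an iodo group at C-9.
Substituent prefixes are cited in alphabetical order (multiplying prefixes like di-/tri- are ignored for ordering).
The name is 4-bromo-3,7-difluoro-9-iodoundecane.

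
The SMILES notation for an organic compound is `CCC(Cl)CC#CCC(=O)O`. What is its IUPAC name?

6-chlorooct-3-ynoic acid

The longest carbon chain that includes the –COOH group and the multiple bond has 8 carbons, so the parent hydride is octane.
A carboxylic acid (terminal –COOH) is the principal characteristic group, giving the suffix -oic acid.
The chain contains a C≡C triple bond, so the unsaturation ending is -yne.
The numbering direction is chosen so that the carboxylic acid carbon is C-1 by definition.
With this numbering: the triple bond between C-3 and C-4; a chloro group at C-6.
Assembling the pieces gives 6-chlorooct-3-ynoic acid.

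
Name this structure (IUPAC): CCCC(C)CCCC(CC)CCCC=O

5-ethyl-9-methyldodecanal

The longest carbon chain that includes the –CHO group has 12 carbons, so the parent hydride is dodecane.
The principal characteristic group is an aldehyde (terminal –CHO), named with the suffix -al.
The numbering direction is chosen so that the aldehyde carbon is C-1 by definition.
With this numbering: an ethyl group at C-5; a methyl group at C-9.
The substituents are ordered alphabetically, ignoring any di-/tri- multipliers.
The name is 5-ethyl-9-methyldodecanal.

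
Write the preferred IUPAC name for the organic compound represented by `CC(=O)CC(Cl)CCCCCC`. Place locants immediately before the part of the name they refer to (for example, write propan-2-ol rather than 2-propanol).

The longest chain bearing the carbonyl is 10 carbons long (decane).
The principal characteristic group is a ketone (C=O on an internal carbon), named with the suffix -one.
Choose the numbering such that numbering from this end puts the carbonyl group at C-2 rather than C-9.
With this numbering: the carbonyl at C-2; a chloro group at C-4.
Assembling the pieces gives 4-chlorodecan-2-one.

4-chlorodecan-2-one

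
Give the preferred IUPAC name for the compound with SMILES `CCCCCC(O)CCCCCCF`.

Counting along the main chain through the –OH group gives 12 carbons: the parent is dodecane.
The principal characteristic group is an alcohol (–OH), named with the suffix -ol.
Number the chain so that numbering from this end puts the hydroxyl group at C-6 rather than C-7.
With this numbering: the hydroxyl at C-6; a fluoro group at C-12.
Putting it together: 12-fluorododecan-6-ol.

12-fluorododecan-6-ol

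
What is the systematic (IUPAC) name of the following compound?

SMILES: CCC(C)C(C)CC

The longest continuous carbon chain has 6 atoms, so the parent hydride is hexane.
Numbering from either end gives identical locants here.
This places methyl groups at C-3 and C-4.
The name is 3,4-dimethylhexane.

3,4-dimethylhexane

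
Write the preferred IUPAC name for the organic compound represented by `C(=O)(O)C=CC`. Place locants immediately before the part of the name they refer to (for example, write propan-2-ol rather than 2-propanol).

The longest chain bearing the –COOH group and the multiple bond is 4 carbons long (butane).
A carboxylic acid (terminal –COOH) is the principal characteristic group, giving the suffix -oic acid.
The chain contains a C=C double bond, so the unsaturation ending is -ene.
Choose the numbering such that the carboxylic acid carbon is C-1 by definition.
That gives the double bond between C-2 and C-3.
The name is but-2-enoic acid.

but-2-enoic acid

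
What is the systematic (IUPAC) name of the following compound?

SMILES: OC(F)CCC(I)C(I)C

The longest chain bearing the –OH group is 6 carbons long (hexane).
An alcohol (–OH) is the principal characteristic group, giving the suffix -ol.
The numbering direction is chosen so that numbering from this end puts the hydroxyl group at C-1 rather than C-6.
This places the hydroxyl at C-1; a fluoro group at C-1; iodo groups at C-4 and C-5.
Prefixes are listed alphabetically: fluoro, iodo.
Assembling the pieces gives 1-fluoro-4,5-diiodohexan-1-ol.

1-fluoro-4,5-diiodohexan-1-ol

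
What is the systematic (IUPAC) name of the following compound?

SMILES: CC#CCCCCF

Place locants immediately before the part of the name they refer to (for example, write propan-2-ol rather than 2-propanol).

7-fluorohept-2-yne

Counting along the main chain through the multiple bond gives 7 carbons: the parent is heptane.
The chain contains a C≡C triple bond, so the unsaturation ending is -yne.
The numbering direction is chosen so that numbering from this end puts the triple bond at C-2 rather than C-5.
This places the triple bond between C-2 and C-3; a fluoro group at C-7.
Assembling the pieces gives 7-fluorohept-2-yne.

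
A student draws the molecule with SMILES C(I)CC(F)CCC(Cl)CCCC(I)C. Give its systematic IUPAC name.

6-chloro-3-fluoro-1,10-diiodoundecane

The longest carbon chain is 11 atoms: the parent is undecane.
Choose the numbering such that the substituent locant set {1,3,6,10} is lower than {2,6,9,11} at the first point of difference.
With this numbering: a chloro group at C-6; a fluoro group at C-3; iodo groups at C-1 and C-10.
Prefixes are listed alphabetically: chloro, fluoro, iodo.
The name is 6-chloro-3-fluoro-1,10-diiodoundecane.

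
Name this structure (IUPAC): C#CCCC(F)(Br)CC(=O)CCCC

Counting along the main chain through the carbonyl and the multiple bond gives 11 carbons: the parent is undecane.
A ketone (C=O on an internal carbon) is the principal characteristic group, giving the suffix -one.
There is one C≡C triple bond, indicated by the ending -yne.
Choose the numbering such that numbering from this end puts the carbonyl group at C-5 rather than C-7.
This places the carbonyl at C-5; the triple bond between C-10 and C-11; a bromo group at C-7; a fluoro group at C-7.
Prefixes are listed alphabetically: bromo, fluoro.
Assembling the pieces gives 7-bromo-7-fluoroundec-10-yn-5-one.

7-bromo-7-fluoroundec-10-yn-5-one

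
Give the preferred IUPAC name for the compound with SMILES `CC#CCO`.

Counting along the main chain through the –OH group and the multiple bond gives 4 carbons: the parent is butane.
The highest-priority functional group is an alcohol (–OH), so the name ends in -ol.
A C≡C triple bond in the chain gives the infix -yne-.
Number the chain so that numbering from this end puts the hydroxyl group at C-1 rather than C-4.
That gives the hydroxyl at C-1; the triple bond between C-2 and C-3.
The name is but-2-yn-1-ol.

but-2-yn-1-ol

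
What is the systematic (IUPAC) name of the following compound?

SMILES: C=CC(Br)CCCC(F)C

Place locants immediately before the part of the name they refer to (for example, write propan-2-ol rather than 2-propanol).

3-bromo-7-fluorooct-1-ene

The longest chain bearing the multiple bond is 8 carbons long (octane).
The chain contains a C=C double bond, so the unsaturation ending is -ene.
The numbering direction is chosen so that numbering from this end puts the double bond at C-1 rather than C-7.
That gives the double bond between C-1 and C-2; a bromo group at C-3; a fluoro group at C-7.
Substituent prefixes are cited in alphabetical order (multiplying prefixes like di-/tri- are ignored for ordering).
Putting it together: 3-bromo-7-fluorooct-1-ene.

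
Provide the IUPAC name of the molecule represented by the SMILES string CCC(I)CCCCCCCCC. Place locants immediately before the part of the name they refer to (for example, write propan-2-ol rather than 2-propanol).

The longest continuous carbon chain has 12 atoms, so the parent hydride is dodecane.
Number the chain so that the substituent locant set {3} is lower than {10} at the first point of difference.
That gives an iodo group at C-3.
The name is 3-iodododecane.

3-iodododecane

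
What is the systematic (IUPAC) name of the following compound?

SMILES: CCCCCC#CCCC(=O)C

The longest chain bearing the carbonyl and the multiple bond is 11 carbons long (undecane).
The principal characteristic group is a ketone (C=O on an internal carbon), named with the suffix -one.
There is one C≡C triple bond, indicated by the ending -yne.
Number the chain so that numbering from this end puts the carbonyl group at C-2 rather than C-10.
With this numbering: the carbonyl at C-2; the triple bond between C-5 and C-6.
Assembling the pieces gives undec-5-yn-2-one.

undec-5-yn-2-one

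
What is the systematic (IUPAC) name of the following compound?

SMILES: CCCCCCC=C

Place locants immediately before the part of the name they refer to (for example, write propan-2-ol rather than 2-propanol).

oct-1-ene

The longest chain bearing the multiple bond is 8 carbons long (octane).
A C=C double bond in the chain gives the infix -ene-.
Choose the numbering such that numbering from this end puts the double bond at C-1 rather than C-7.
With this numbering: the double bond between C-1 and C-2.
Assembling the pieces gives oct-1-ene.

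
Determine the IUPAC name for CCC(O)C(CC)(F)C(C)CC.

4-ethyl-4-fluoro-5-methylheptan-3-ol

Counting along the main chain through the –OH group gives 7 carbons: the parent is heptane.
The highest-priority functional group is an alcohol (–OH), so the name ends in -ol.
Number the chain so that numbering from this end puts the hydroxyl group at C-3 rather than C-5.
With this numbering: the hydroxyl at C-3; an ethyl group at C-4; a fluoro group at C-4; a methyl group at C-5.
Substituent prefixes are cited in alphabetical order (multiplying prefixes like di-/tri- are ignored for ordering).
Assembling the pieces gives 4-ethyl-4-fluoro-5-methylheptan-3-ol.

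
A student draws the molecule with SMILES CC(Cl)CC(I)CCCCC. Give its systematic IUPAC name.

2-chloro-4-iodononane

The longest continuous carbon chain has 9 atoms, so the parent hydride is nonane.
Number the chain so that the substituent locant set {2,4} is lower than {6,8} at the first point of difference.
With this numbering: a chloro group at C-2; an iodo group at C-4.
Substituent prefixes are cited in alphabetical order (multiplying prefixes like di-/tri- are ignored for ordering).
Putting it together: 2-chloro-4-iodononane.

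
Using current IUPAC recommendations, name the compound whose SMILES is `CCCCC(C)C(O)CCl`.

The longest carbon chain that includes the –OH group has 7 carbons, so the parent hydride is heptane.
The highest-priority functional group is an alcohol (–OH), so the name ends in -ol.
Choose the numbering such that numbering from this end puts the hydroxyl group at C-2 rather than C-6.
This places the hydroxyl at C-2; a chloro group at C-1; a methyl group at C-3.
Prefixes are listed alphabetically: chloro, methyl.
The name is 1-chloro-3-methylheptan-2-ol.

1-chloro-3-methylheptan-2-ol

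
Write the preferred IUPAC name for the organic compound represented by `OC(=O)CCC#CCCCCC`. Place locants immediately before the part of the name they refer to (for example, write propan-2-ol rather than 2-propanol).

dec-4-ynoic acid

The longest chain bearing the –COOH group and the multiple bond is 10 carbons long (decane).
A carboxylic acid (terminal –COOH) is the principal characteristic group, giving the suffix -oic acid.
A C≡C triple bond in the chain gives the infix -yne-.
Number the chain so that the carboxylic acid carbon is C-1 by definition.
That gives the triple bond between C-4 and C-5.
Putting it together: dec-4-ynoic acid.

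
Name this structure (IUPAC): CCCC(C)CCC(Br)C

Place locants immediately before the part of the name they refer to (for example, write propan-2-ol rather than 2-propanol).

2-bromo-5-methyloctane

The parent chain contains 8 carbons (octane).
Number the chain so that the substituent locant set {2,5} is lower than {4,7} at the first point of difference.
This places a bromo group at C-2; a methyl group at C-5.
The substituents are ordered alphabetically, ignoring any di-/tri- multipliers.
The name is 2-bromo-5-methyloctane.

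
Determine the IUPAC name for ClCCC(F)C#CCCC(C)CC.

1-chloro-3-fluoro-8-methyldec-4-yne

The longest chain bearing the multiple bond is 10 carbons long (decane).
A C≡C triple bond in the chain gives the infix -yne-.
Choose the numbering such that numbering from this end puts the triple bond at C-4 rather than C-6.
That gives the triple bond between C-4 and C-5; a chloro group at C-1; a fluoro group at C-3; a methyl group at C-8.
Prefixes are listed alphabetically: chloro, fluoro, methyl.
The name is 1-chloro-3-fluoro-8-methyldec-4-yne.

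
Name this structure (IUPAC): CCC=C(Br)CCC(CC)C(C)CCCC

The longest carbon chain that includes the multiple bond has 12 carbons, so the parent hydride is dodecane.
There is one C=C double bond, indicated by the ending -ene.
Choose the numbering such that numbering from this end puts the double bond at C-3 rather than C-9.
That gives the double bond between C-3 and C-4; a bromo group at C-4; an ethyl group at C-7; a methyl group at C-8.
Prefixes are listed alphabetically: bromo, ethyl, methyl.
Putting it together: 4-bromo-7-ethyl-8-methyldodec-3-ene.

4-bromo-7-ethyl-8-methyldodec-3-ene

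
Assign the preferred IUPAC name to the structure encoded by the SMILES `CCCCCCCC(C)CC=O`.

Counting along the main chain through the –CHO group gives 10 carbons: the parent is decane.
An aldehyde (terminal –CHO) is the principal characteristic group, giving the suffix -al.
The numbering direction is chosen so that the aldehyde carbon is C-1 by definition.
This places a methyl group at C-3.
The name is 3-methyldecanal.

3-methyldecanal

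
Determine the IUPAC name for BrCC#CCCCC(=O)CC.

9-bromonon-7-yn-3-one

The longest chain bearing the carbonyl and the multiple bond is 9 carbons long (nonane).
A ketone (C=O on an internal carbon) is the principal characteristic group, giving the suffix -one.
The chain contains a C≡C triple bond, so the unsaturation ending is -yne.
Choose the numbering such that numbering from this end puts the carbonyl group at C-3 rather than C-7.
With this numbering: the carbonyl at C-3; the triple bond between C-7 and C-8; a bromo group at C-9.
Assembling the pieces gives 9-bromonon-7-yn-3-one.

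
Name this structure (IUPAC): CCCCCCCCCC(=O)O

The longest carbon chain that includes the –COOH group has 10 carbons, so the parent hydride is decane.
The highest-priority functional group is a carboxylic acid (terminal –COOH), so the name ends in -oic acid.
Choose the numbering such that the carboxylic acid carbon is C-1 by definition.
The name is decanoic acid.

decanoic acid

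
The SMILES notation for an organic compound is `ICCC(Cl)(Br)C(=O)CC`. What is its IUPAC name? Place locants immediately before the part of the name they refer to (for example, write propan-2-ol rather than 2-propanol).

The longest carbon chain that includes the carbonyl has 6 carbons, so the parent hydride is hexane.
A ketone (C=O on an internal carbon) is the principal characteristic group, giving the suffix -one.
Number the chain so that numbering from this end puts the carbonyl group at C-3 rather than C-4.
With this numbering: the carbonyl at C-3; a bromo group at C-4; a chloro group at C-4; an iodo group at C-6.
Substituent prefixes are cited in alphabetical order (multiplying prefixes like di-/tri- are ignored for ordering).
The name is 4-bromo-4-chloro-6-iodohexan-3-one.

4-bromo-4-chloro-6-iodohexan-3-one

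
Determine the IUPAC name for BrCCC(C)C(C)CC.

The longest continuous carbon chain has 6 atoms, so the parent hydride is hexane.
Choose the numbering such that the substituent locant set {1,3,4} is lower than {3,4,6} at the first point of difference.
With this numbering: a bromo group at C-1; methyl groups at C-3 and C-4.
Prefixes are listed alphabetically: bromo, methyl.
Assembling the pieces gives 1-bromo-3,4-dimethylhexane.

1-bromo-3,4-dimethylhexane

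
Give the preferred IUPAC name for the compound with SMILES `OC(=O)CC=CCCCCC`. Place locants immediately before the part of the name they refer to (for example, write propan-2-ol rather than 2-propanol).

non-3-enoic acid

Counting along the main chain through the –COOH group and the multiple bond gives 9 carbons: the parent is nonane.
A carboxylic acid (terminal –COOH) is the principal characteristic group, giving the suffix -oic acid.
The chain contains a C=C double bond, so the unsaturation ending is -ene.
Number the chain so that the carboxylic acid carbon is C-1 by definition.
With this numbering: the double bond between C-3 and C-4.
The name is non-3-enoic acid.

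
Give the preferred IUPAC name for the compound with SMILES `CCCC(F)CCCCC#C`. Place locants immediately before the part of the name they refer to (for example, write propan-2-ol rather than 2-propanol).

The longest chain bearing the multiple bond is 10 carbons long (decane).
A C≡C triple bond in the chain gives the infix -yne-.
Number the chain so that numbering from this end puts the triple bond at C-1 rather than C-9.
That gives the triple bond between C-1 and C-2; a fluoro group at C-7.
Putting it together: 7-fluorodec-1-yne.

7-fluorodec-1-yne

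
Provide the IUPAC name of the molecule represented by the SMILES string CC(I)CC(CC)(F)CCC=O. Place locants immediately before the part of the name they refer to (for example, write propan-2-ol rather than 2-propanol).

4-ethyl-4-fluoro-6-iodoheptanal

Counting along the main chain through the –CHO group gives 7 carbons: the parent is heptane.
The highest-priority functional group is an aldehyde (terminal –CHO), so the name ends in -al.
Number the chain so that the aldehyde carbon is C-1 by definition.
That gives an ethyl group at C-4; a fluoro group at C-4; an iodo group at C-6.
Prefixes are listed alphabetically: ethyl, fluoro, iodo.
Putting it together: 4-ethyl-4-fluoro-6-iodoheptanal.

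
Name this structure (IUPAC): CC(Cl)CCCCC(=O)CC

8-chlorononan-3-one

Counting along the main chain through the carbonyl gives 9 carbons: the parent is nonane.
The highest-priority functional group is a ketone (C=O on an internal carbon), so the name ends in -one.
Number the chain so that numbering from this end puts the carbonyl group at C-3 rather than C-7.
That gives the carbonyl at C-3; a chloro group at C-8.
Assembling the pieces gives 8-chlorononan-3-one.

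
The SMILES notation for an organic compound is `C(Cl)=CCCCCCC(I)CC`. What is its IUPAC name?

1-chloro-8-iododec-1-ene

Counting along the main chain through the multiple bond gives 10 carbons: the parent is decane.
A C=C double bond in the chain gives the infix -ene-.
Choose the numbering such that numbering from this end puts the double bond at C-1 rather than C-9.
That gives the double bond between C-1 and C-2; a chloro group at C-1; an iodo group at C-8.
The substituents are ordered alphabetically, ignoring any di-/tri- multipliers.
The name is 1-chloro-8-iododec-1-ene.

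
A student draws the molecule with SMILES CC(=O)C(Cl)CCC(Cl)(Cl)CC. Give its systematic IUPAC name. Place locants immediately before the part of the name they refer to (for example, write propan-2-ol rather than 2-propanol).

3,6,6-trichlorooctan-2-one

Counting along the main chain through the carbonyl gives 8 carbons: the parent is octane.
A ketone (C=O on an internal carbon) is the principal characteristic group, giving the suffix -one.
Choose the numbering such that numbering from this end puts the carbonyl group at C-2 rather than C-7.
That gives the carbonyl at C-2; chloro groups at C-3 and C-6 (×2).
The name is 3,6,6-trichlorooctan-2-one.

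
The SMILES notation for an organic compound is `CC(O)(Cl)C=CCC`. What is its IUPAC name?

The longest carbon chain that includes the –OH group and the multiple bond has 6 carbons, so the parent hydride is hexane.
An alcohol (–OH) is the principal characteristic group, giving the suffix -ol.
The chain contains a C=C double bond, so the unsaturation ending is -ene.
The numbering direction is chosen so that numbering from this end puts the hydroxyl group at C-2 rather than C-5.
This places the hydroxyl at C-2; the double bond between C-3 and C-4; a chloro group at C-2.
The name is 2-chlorohex-3-en-2-ol.

2-chlorohex-3-en-2-ol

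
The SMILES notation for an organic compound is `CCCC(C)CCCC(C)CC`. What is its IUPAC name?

The longest carbon chain is 10 atoms: the parent is decane.
The numbering direction is chosen so that the substituent locant set {3,7} is lower than {4,8} at the first point of difference.
This places methyl groups at C-3 and C-7.
Assembling the pieces gives 3,7-dimethyldecane.

3,7-dimethyldecane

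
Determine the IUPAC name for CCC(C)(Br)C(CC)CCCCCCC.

3-bromo-4-ethyl-3-methylundecane

The parent chain contains 11 carbons (undecane).
Number the chain so that the substituent locant set {3,3,4} is lower than {8,9,9} at the first point of difference.
With this numbering: a bromo group at C-3; an ethyl group at C-4; a methyl group at C-3.
The substituents are ordered alphabetically, ignoring any di-/tri- multipliers.
Assembling the pieces gives 3-bromo-4-ethyl-3-methylundecane.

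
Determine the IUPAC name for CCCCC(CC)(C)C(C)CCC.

5-ethyl-4,5-dimethylnonane

The longest continuous carbon chain has 9 atoms, so the parent hydride is nonane.
The numbering direction is chosen so that the substituent locant set {4,5,5} is lower than {5,5,6} at the first point of difference.
With this numbering: an ethyl group at C-5; methyl groups at C-4 and C-5.
Prefixes are listed alphabetically: ethyl, methyl.
Putting it together: 5-ethyl-4,5-dimethylnonane.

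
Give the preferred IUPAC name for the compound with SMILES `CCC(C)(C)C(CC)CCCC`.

The longest carbon chain is 8 atoms: the parent is octane.
The numbering direction is chosen so that the substituent locant set {3,3,4} is lower than {5,6,6} at the first point of difference.
That gives an ethyl group at C-4; two methyl groups at C-3.
The substituents are ordered alphabetically, ignoring any di-/tri- multipliers.
The name is 4-ethyl-3,3-dimethyloctane.

4-ethyl-3,3-dimethyloctane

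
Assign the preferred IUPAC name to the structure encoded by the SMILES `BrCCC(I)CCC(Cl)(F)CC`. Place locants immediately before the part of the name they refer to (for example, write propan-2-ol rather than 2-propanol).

1-bromo-6-chloro-6-fluoro-3-iodooctane

The longest carbon chain is 8 atoms: the parent is octane.
Number the chain so that the substituent locant set {1,3,6,6} is lower than {3,3,6,8} at the first point of difference.
This places a bromo group at C-1; a chloro group at C-6; a fluoro group at C-6; an iodo group at C-3.
Substituent prefixes are cited in alphabetical order (multiplying prefixes like di-/tri- are ignored for ordering).
Assembling the pieces gives 1-bromo-6-chloro-6-fluoro-3-iodooctane.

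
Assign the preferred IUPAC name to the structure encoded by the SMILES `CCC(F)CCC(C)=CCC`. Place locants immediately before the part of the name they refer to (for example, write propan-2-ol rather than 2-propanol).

7-fluoro-4-methylnon-3-ene

The longest carbon chain that includes the multiple bond has 9 carbons, so the parent hydride is nonane.
A C=C double bond in the chain gives the infix -ene-.
Choose the numbering such that numbering from this end puts the double bond at C-3 rather than C-6.
With this numbering: the double bond between C-3 and C-4; a fluoro group at C-7; a methyl group at C-4.
Substituent prefixes are cited in alphabetical order (multiplying prefixes like di-/tri- are ignored for ordering).
The name is 7-fluoro-4-methylnon-3-ene.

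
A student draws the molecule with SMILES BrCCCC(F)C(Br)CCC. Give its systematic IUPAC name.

The longest continuous carbon chain has 8 atoms, so the parent hydride is octane.
Number the chain so that the substituent locant set {1,4,5} is lower than {4,5,8} at the first point of difference.
This places bromo groups at C-1 and C-5; a fluoro group at C-4.
Prefixes are listed alphabetically: bromo, fluoro.
Assembling the pieces gives 1,5-dibromo-4-fluorooctane.

1,5-dibromo-4-fluorooctane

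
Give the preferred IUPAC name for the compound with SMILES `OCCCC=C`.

pent-4-en-1-ol

The longest chain bearing the –OH group and the multiple bond is 5 carbons long (pentane).
The highest-priority functional group is an alcohol (–OH), so the name ends in -ol.
A C=C double bond in the chain gives the infix -ene-.
The numbering direction is chosen so that numbering from this end puts the hydroxyl group at C-1 rather than C-5.
With this numbering: the hydroxyl at C-1; the double bond between C-4 and C-5.
Assembling the pieces gives pent-4-en-1-ol.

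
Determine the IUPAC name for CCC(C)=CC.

The longest carbon chain that includes the multiple bond has 5 carbons, so the parent hydride is pentane.
A C=C double bond in the chain gives the infix -ene-.
The numbering direction is chosen so that numbering from this end puts the double bond at C-2 rather than C-3.
This places the double bond between C-2 and C-3; a methyl group at C-3.
Putting it together: 3-methylpent-2-ene.

3-methylpent-2-ene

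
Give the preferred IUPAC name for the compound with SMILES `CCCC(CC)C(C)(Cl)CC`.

The longest continuous carbon chain has 7 atoms, so the parent hydride is heptane.
The numbering direction is chosen so that the substituent locant set {3,3,4} is lower than {4,5,5} at the first point of difference.
This places a chloro group at C-3; an ethyl group at C-4; a methyl group at C-3.
Substituent prefixes are cited in alphabetical order (multiplying prefixes like di-/tri- are ignored for ordering).
Putting it together: 3-chloro-4-ethyl-3-methylheptane.

3-chloro-4-ethyl-3-methylheptane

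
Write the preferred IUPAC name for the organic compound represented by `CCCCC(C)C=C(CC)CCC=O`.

The longest chain bearing the –CHO group and the multiple bond is 10 carbons long (decane).
An aldehyde (terminal –CHO) is the principal characteristic group, giving the suffix -al.
A C=C double bond in the chain gives the infix -ene-.
The numbering direction is chosen so that the aldehyde carbon is C-1 by definition.
That gives the double bond between C-4 and C-5; an ethyl group at C-4; a methyl group at C-6.
Substituent prefixes are cited in alphabetical order (multiplying prefixes like di-/tri- are ignored for ordering).
Assembling the pieces gives 4-ethyl-6-methyldec-4-enal.

4-ethyl-6-methyldec-4-enal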